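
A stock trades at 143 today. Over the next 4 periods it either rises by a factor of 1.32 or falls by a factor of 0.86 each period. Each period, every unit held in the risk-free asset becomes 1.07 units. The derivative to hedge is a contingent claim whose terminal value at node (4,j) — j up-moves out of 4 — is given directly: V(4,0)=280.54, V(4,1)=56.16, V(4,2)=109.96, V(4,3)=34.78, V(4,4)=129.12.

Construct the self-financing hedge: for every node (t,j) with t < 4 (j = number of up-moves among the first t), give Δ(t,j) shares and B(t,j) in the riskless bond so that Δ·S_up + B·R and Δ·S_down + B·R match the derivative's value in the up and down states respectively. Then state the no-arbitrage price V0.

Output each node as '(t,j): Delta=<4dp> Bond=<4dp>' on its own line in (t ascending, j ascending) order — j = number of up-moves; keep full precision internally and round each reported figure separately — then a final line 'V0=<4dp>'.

No-arbitrage ⇒ martingale measure with p* = (R−d)/(u−d) = 0.4565.
Terminal payoffs: V(4,0)=280.5400, V(4,1)=56.1600, V(4,2)=109.9600, V(4,3)=34.7800, V(4,4)=129.1200
(3,0): S=90.9560. Δ = (V_up−V_dn)/(S_up−S_dn) = (56.1600−280.5400)/(120.0619−78.2222) = -5.3628. V = [p*·56.1600 + (1−p*)·280.5400]/1.07 = 166.4539. B = V − Δ·S = 654.2365.
(3,1): S=139.6069. Δ = (V_up−V_dn)/(S_up−S_dn) = (109.9600−56.1600)/(184.2811−120.0619) = 0.8378. V = [p*·109.9600 + (1−p*)·56.1600]/1.07 = 75.4401. B = V − Δ·S = -41.5165.
(3,2): S=214.2804. Δ = (V_up−V_dn)/(S_up−S_dn) = (34.7800−109.9600)/(282.8501−184.2811) = -0.7627. V = [p*·34.7800 + (1−p*)·109.9600]/1.07 = 70.6904. B = V − Δ·S = 234.1252.
(3,3): S=328.8954. Δ = (V_up−V_dn)/(S_up−S_dn) = (129.1200−34.7800)/(434.1420−282.8501) = 0.6236. V = [p*·129.1200 + (1−p*)·34.7800]/1.07 = 72.7554. B = V − Δ·S = -132.3316.
(2,0): S=105.7628. Δ = (V_up−V_dn)/(S_up−S_dn) = (75.4401−166.4539)/(139.6069−90.9560) = -1.8708. V = [p*·75.4401 + (1−p*)·166.4539]/1.07 = 116.7328. B = V − Δ·S = 314.5889.
(2,1): S=162.3336. Δ = (V_up−V_dn)/(S_up−S_dn) = (70.6904−75.4401)/(214.2804−139.6069) = -0.0636. V = [p*·70.6904 + (1−p*)·75.4401]/1.07 = 68.4782. B = V − Δ·S = 78.8037.
(2,2): S=249.1632. Δ = (V_up−V_dn)/(S_up−S_dn) = (72.7554−70.6904)/(328.8954−214.2804) = 0.0180. V = [p*·72.7554 + (1−p*)·70.6904]/1.07 = 66.9468. B = V − Δ·S = 62.4577.
(1,0): S=122.9800. Δ = (V_up−V_dn)/(S_up−S_dn) = (68.4782−116.7328)/(162.3336−105.7628) = -0.8530. V = [p*·68.4782 + (1−p*)·116.7328]/1.07 = 88.5080. B = V − Δ·S = 193.4092.
(1,1): S=188.7600. Δ = (V_up−V_dn)/(S_up−S_dn) = (66.9468−68.4782)/(249.1632−162.3336) = -0.0176. V = [p*·66.9468 + (1−p*)·68.4782]/1.07 = 63.3450. B = V − Δ·S = 66.6742.
(0,0): S=143.0000. Δ = (V_up−V_dn)/(S_up−S_dn) = (63.3450−88.5080)/(188.7600−122.9800) = -0.3825. V = [p*·63.3450 + (1−p*)·88.5080]/1.07 = 71.9818. B = V − Δ·S = 126.6840.
Root portfolio cost Δ·143+B reproduces V0=71.9818.

(0,0): Delta=-0.3825 Bond=126.6840
(1,0): Delta=-0.8530 Bond=193.4092
(1,1): Delta=-0.0176 Bond=66.6742
(2,0): Delta=-1.8708 Bond=314.5889
(2,1): Delta=-0.0636 Bond=78.8037
(2,2): Delta=0.0180 Bond=62.4577
(3,0): Delta=-5.3628 Bond=654.2365
(3,1): Delta=0.8378 Bond=-41.5165
(3,2): Delta=-0.7627 Bond=234.1252
(3,3): Delta=0.6236 Bond=-132.3316
V0=71.9818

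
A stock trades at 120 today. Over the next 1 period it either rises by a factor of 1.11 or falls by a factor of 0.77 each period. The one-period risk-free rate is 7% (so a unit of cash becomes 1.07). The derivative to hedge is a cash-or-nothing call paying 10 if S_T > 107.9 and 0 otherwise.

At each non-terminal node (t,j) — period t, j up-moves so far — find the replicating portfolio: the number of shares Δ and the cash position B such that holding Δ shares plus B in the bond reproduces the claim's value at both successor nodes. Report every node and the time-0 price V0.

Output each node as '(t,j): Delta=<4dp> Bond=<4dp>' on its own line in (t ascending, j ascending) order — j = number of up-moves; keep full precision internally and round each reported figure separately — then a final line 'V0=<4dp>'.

The replicating-portfolio and risk-neutral prices coincide; use p* = (1.07−0.77)/(1.11−0.77) = 0.8824 for the latter.
At expiry t=1: V(1,0)=0.0000, V(1,1)=10.0000
  t=0,j=0: stock 120.0000 → up 133.2000 (V=10.0000), down 92.4000 (V=0.0000). Price 8.2463; hedge Δ=0.2451, bond B=-21.1655.
The time-0 hedge costs 8.2463, which is the no-arbitrage price.

(0,0): Delta=0.2451 Bond=-21.1655
V0=8.2463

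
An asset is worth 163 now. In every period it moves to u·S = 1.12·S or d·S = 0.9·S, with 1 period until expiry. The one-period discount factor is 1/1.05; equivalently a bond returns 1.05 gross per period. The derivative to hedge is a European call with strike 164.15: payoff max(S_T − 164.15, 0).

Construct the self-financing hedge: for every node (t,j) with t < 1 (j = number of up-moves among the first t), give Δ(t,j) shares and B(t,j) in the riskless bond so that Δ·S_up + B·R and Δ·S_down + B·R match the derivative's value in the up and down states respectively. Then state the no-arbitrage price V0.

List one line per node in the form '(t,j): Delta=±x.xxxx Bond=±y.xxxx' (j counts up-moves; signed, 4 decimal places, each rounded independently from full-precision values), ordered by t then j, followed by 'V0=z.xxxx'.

(0,0): Delta=0.5134 Bond=-71.7273
V0=11.9545

The replicating-portfolio and risk-neutral prices coincide; use p* = (1.05−0.9)/(1.12−0.9) = 0.6818 for the latter.
At expiry t=1: V(1,0)=0.0000, V(1,1)=18.4100
Node (0,0) S=163.0000: V=(p*·18.4100+(1−p*)·0.0000)/1.05=11.9545; Δ=(18.4100−0.0000)/(182.5600−146.7000)=0.5134; B=V−Δ·S=-71.7273
Each (Δ,B) replicates both successor values, so the strategy is self-financing and V0 is arbitrage-free.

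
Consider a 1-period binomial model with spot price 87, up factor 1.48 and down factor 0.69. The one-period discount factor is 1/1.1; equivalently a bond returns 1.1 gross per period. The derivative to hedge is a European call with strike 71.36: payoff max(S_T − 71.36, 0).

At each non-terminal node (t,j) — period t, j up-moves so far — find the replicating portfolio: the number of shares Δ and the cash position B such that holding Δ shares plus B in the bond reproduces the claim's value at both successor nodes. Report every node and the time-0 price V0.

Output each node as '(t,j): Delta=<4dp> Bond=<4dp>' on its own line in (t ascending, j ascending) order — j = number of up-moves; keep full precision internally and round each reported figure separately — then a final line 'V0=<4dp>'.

(0,0): Delta=0.8352 Bond=-45.5765
V0=27.0817

The replicating-portfolio and risk-neutral prices coincide; use p* = (1.1−0.69)/(1.48−0.69) = 0.5190 for the latter.
At expiry t=1: V(1,0)=0.0000, V(1,1)=57.4000
(0,0): S=87.0000. Δ = (V_up−V_dn)/(S_up−S_dn) = (57.4000−0.0000)/(128.7600−60.0300) = 0.8352. V = [p*·57.4000 + (1−p*)·0.0000]/1.1 = 27.0817. B = V − Δ·S = -45.5765.
Check: Δ(0,0)·S0 + B(0,0) = 27.0817 = V0.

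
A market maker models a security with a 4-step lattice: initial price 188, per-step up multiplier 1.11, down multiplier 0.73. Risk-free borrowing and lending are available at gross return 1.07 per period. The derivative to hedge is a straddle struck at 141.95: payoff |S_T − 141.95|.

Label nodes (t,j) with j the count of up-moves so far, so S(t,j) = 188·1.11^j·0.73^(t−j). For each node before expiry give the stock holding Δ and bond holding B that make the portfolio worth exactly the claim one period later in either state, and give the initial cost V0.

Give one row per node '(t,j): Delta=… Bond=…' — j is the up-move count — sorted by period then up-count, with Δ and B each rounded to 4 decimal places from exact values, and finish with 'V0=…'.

The replicating-portfolio and risk-neutral prices coincide; use p* = (1.07−0.73)/(1.11−0.73) = 0.8947 for the latter.
Terminal values V(4,·): V(4,0)=88.5613, V(4,1)=60.7699, V(4,2)=18.5118, V(4,3)=45.7437, V(4,4)=143.4472
Node (3,0) S=73.1352: V=(p*·60.7699+(1−p*)·88.5613)/1.07=59.5284; Δ=(60.7699−88.5613)/(81.1801−53.3887)=-1.0000; B=V−Δ·S=132.6636
Node (3,1) S=111.2056: V=(p*·18.5118+(1−p*)·60.7699)/1.07=21.4580; Δ=(18.5118−60.7699)/(123.4382−81.1801)=-1.0000; B=V−Δ·S=132.6636
Node (3,2) S=169.0934: V=(p*·45.7437+(1−p*)·18.5118)/1.07=40.0721; Δ=(45.7437−18.5118)/(187.6937−123.4382)=0.4238; B=V−Δ·S=-31.5907
Node (3,3) S=257.1146: V=(p*·143.4472+(1−p*)·45.7437)/1.07=124.4511; Δ=(143.4472−45.7437)/(285.3972−187.6937)=1.0000; B=V−Δ·S=-132.6636
Node (2,0) S=100.1852: V=(p*·21.4580+(1−p*)·59.5284)/1.07=23.7994; Δ=(21.4580−59.5284)/(111.2056−73.1352)=-1.0000; B=V−Δ·S=123.9846
Node (2,1) S=152.3364: V=(p*·40.0721+(1−p*)·21.4580)/1.07=35.6194; Δ=(40.0721−21.4580)/(169.0934−111.2056)=0.3216; B=V−Δ·S=-13.3652
Node (2,2) S=231.6348: V=(p*·124.4511+(1−p*)·40.0721)/1.07=108.0085; Δ=(124.4511−40.0721)/(257.1146−169.0934)=0.9586; B=V−Δ·S=-114.0414
Node (1,0) S=137.2400: V=(p*·35.6194+(1−p*)·23.7994)/1.07=32.1263; Δ=(35.6194−23.7994)/(152.3364−100.1852)=0.2266; B=V−Δ·S=1.0212
Node (1,1) S=208.6800: V=(p*·108.0085+(1−p*)·35.6194)/1.07=93.8211; Δ=(108.0085−35.6194)/(231.6348−152.3364)=0.9129; B=V−Δ·S=-96.6765
Node (0,0) S=188.0000: V=(p*·93.8211+(1−p*)·32.1263)/1.07=81.6139; Δ=(93.8211−32.1263)/(208.6800−137.2400)=0.8636; B=V−Δ·S=-80.7407
Self-financing check: at every node Δ·S+B equals the discounted successor values.

(0,0): Delta=0.8636 Bond=-80.7407
(1,0): Delta=0.2266 Bond=1.0212
(1,1): Delta=0.9129 Bond=-96.6765
(2,0): Delta=-1.0000 Bond=123.9846
(2,1): Delta=0.3216 Bond=-13.3652
(2,2): Delta=0.9586 Bond=-114.0414
(3,0): Delta=-1.0000 Bond=132.6636
(3,1): Delta=-1.0000 Bond=132.6636
(3,2): Delta=0.4238 Bond=-31.5907
(3,3): Delta=1.0000 Bond=-132.6636
V0=81.6139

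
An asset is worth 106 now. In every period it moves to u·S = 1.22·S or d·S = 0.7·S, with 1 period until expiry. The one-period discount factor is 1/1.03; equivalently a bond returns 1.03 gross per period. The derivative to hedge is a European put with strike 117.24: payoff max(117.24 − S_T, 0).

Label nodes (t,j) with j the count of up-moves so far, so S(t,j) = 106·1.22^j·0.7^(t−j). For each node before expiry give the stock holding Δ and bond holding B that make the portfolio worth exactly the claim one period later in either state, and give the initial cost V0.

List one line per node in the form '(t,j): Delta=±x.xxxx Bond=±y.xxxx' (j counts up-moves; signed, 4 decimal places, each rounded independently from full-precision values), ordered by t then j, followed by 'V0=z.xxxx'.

Since d<R<u, set p* = (R−d)/(u−d) = 0.6346; price each node as the discounted p*-expectation of its children.
Terminal values V(1,·): V(1,0)=43.0400, V(1,1)=0.0000
(0,0): S=106.0000. Δ = (V_up−V_dn)/(S_up−S_dn) = (0.0000−43.0400)/(129.3200−74.2000) = -0.7808. V = [p*·0.0000 + (1−p*)·43.0400]/1.03 = 15.2681. B = V − Δ·S = 98.0373.
Root portfolio cost Δ·106+B reproduces V0=15.2681.

(0,0): Delta=-0.7808 Bond=98.0373
V0=15.2681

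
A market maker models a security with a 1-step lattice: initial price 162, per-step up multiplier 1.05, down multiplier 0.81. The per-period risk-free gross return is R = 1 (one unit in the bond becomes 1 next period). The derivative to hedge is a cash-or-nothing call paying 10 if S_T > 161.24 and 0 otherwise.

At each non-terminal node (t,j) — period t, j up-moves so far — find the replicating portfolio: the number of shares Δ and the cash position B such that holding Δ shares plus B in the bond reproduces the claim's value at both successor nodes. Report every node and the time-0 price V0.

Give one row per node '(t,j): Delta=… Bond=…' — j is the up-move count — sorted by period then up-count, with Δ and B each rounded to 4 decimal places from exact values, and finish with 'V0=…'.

No-arbitrage ⇒ martingale measure with p* = (R−d)/(u−d) = 0.7917.
Terminal payoffs: V(1,0)=0.0000, V(1,1)=10.0000
(0,0): S=162.0000. Δ = (V_up−V_dn)/(S_up−S_dn) = (10.0000−0.0000)/(170.1000−131.2200) = 0.2572. V = [p*·10.0000 + (1−p*)·0.0000]/1 = 7.9167. B = V − Δ·S = -33.7500.
Self-financing check: at every node Δ·S+B equals the discounted successor values.

(0,0): Delta=0.2572 Bond=-33.7500
V0=7.9167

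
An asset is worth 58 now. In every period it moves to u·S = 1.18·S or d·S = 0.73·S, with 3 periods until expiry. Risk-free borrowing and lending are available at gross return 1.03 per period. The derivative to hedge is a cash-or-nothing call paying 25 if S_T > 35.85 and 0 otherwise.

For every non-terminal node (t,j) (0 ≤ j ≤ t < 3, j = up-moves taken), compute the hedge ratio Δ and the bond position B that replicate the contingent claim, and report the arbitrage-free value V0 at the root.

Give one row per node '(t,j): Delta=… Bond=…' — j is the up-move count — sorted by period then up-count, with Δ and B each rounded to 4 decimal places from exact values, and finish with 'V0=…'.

Under the risk-neutral measure, an up-move has probability p* = (R−d)/(u−d) = 0.6667 and values discount at R = 1.03.
At expiry t=3: V(3,0)=0.0000, V(3,1)=25.0000, V(3,2)=25.0000, V(3,3)=25.0000
  t=2,j=0: stock 30.9082 → up 36.4717 (V=25.0000), down 22.5630 (V=0.0000). Price 16.1812; hedge Δ=1.7974, bond B=-39.3743.
  t=2,j=1: stock 49.9612 → up 58.9542 (V=25.0000), down 36.4717 (V=25.0000). Price 24.2718; hedge Δ=0.0000, bond B=24.2718.
  t=2,j=2: stock 80.7592 → up 95.2959 (V=25.0000), down 58.9542 (V=25.0000). Price 24.2718; hedge Δ=0.0000, bond B=24.2718.
  t=1,j=0: stock 42.3400 → up 49.9612 (V=24.2718), down 30.9082 (V=16.1812). Price 20.9466; hedge Δ=0.4246, bond B=2.9674.
  t=1,j=1: stock 68.4400 → up 80.7592 (V=24.2718), down 49.9612 (V=24.2718). Price 23.5649; hedge Δ=0.0000, bond B=23.5649.
  t=0,j=0: stock 58.0000 → up 68.4400 (V=23.5649), down 42.3400 (V=20.9466). Price 22.0312; hedge Δ=0.1003, bond B=16.2127.
Each (Δ,B) replicates both successor values, so the strategy is self-financing and V0 is arbitrage-free.

(0,0): Delta=0.1003 Bond=16.2127
(1,0): Delta=0.4246 Bond=2.9674
(1,1): Delta=0.0000 Bond=23.5649
(2,0): Delta=1.7974 Bond=-39.3743
(2,1): Delta=0.0000 Bond=24.2718
(2,2): Delta=0.0000 Bond=24.2718
V0=22.0312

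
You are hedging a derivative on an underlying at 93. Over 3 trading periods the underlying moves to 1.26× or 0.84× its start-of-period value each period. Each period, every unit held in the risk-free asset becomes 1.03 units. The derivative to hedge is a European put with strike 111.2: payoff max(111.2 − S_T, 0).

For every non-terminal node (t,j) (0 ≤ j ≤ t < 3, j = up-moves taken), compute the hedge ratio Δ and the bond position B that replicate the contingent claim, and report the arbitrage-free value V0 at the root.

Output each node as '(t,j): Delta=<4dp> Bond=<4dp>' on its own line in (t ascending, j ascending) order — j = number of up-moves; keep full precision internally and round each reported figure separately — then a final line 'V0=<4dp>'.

(0,0): Delta=-0.5404 Bond=69.3092
(1,0): Delta=-0.8283 Bond=93.8806
(1,1): Delta=-0.3081 Bond=44.1612
(2,0): Delta=-1.0000 Bond=107.9612
(2,1): Delta=-0.6898 Bond=83.0615
(2,2): Delta=0.0000 Bond=0.0000
V0=19.0494

Under the risk-neutral measure, an up-move has probability p* = (R−d)/(u−d) = 0.4524 and values discount at R = 1.03.
Terminal values V(3,·): V(3,0)=56.0785, V(3,1)=28.5178, V(3,2)=0.0000, V(3,3)=0.0000
  t=2,j=0: stock 65.6208 → up 82.6822 (V=28.5178), down 55.1215 (V=56.0785). Price 42.3404; hedge Δ=-1.0000, bond B=107.9612.
  t=2,j=1: stock 98.4312 → up 124.0233 (V=0.0000), down 82.6822 (V=28.5178). Price 15.1620; hedge Δ=-0.6898, bond B=83.0615.
  t=2,j=2: stock 147.6468 → up 186.0350 (V=0.0000), down 124.0233 (V=0.0000). Price 0.0000; hedge Δ=0.0000, bond B=0.0000.
  t=1,j=0: stock 78.1200 → up 98.4312 (V=15.1620), down 65.6208 (V=42.3404). Price 29.1703; hedge Δ=-0.8283, bond B=93.8806.
  t=1,j=1: stock 117.1800 → up 147.6468 (V=0.0000), down 98.4312 (V=15.1620). Price 8.0612; hedge Δ=-0.3081, bond B=44.1612.
  t=0,j=0: stock 93.0000 → up 117.1800 (V=8.0612), down 78.1200 (V=29.1703). Price 19.0494; hedge Δ=-0.5404, bond B=69.3092.
Self-financing check: at every node Δ·S+B equals the discounted successor values.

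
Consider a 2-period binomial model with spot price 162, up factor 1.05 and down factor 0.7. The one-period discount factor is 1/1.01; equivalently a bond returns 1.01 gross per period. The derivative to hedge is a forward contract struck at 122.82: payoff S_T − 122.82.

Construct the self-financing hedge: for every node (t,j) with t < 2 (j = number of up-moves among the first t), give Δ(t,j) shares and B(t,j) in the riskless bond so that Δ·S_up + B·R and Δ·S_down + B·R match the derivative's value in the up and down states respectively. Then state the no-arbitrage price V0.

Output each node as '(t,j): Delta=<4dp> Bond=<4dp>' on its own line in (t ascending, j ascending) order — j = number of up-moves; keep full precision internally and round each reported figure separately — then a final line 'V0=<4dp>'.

(0,0): Delta=1.0000 Bond=-120.4000
(1,0): Delta=1.0000 Bond=-121.6040
(1,1): Delta=1.0000 Bond=-121.6040
V0=41.6000

Risk-neutral probability p* = (R−d)/(u−d) = (1.01−0.7)/(1.05−0.7) = 0.8857.
At expiry t=2: V(2,0)=-43.4400, V(2,1)=-3.7500, V(2,2)=55.7850
  t=1,j=0: stock 113.4000 → up 119.0700 (V=-3.7500), down 79.3800 (V=-43.4400). Price -8.2040; hedge Δ=1.0000, bond B=-121.6040.
  t=1,j=1: stock 170.1000 → up 178.6050 (V=55.7850), down 119.0700 (V=-3.7500). Price 48.4960; hedge Δ=1.0000, bond B=-121.6040.
  t=0,j=0: stock 162.0000 → up 170.1000 (V=48.4960), down 113.4000 (V=-8.2040). Price 41.6000; hedge Δ=1.0000, bond B=-120.4000.
Check: Δ(0,0)·S0 + B(0,0) = 41.6000 = V0.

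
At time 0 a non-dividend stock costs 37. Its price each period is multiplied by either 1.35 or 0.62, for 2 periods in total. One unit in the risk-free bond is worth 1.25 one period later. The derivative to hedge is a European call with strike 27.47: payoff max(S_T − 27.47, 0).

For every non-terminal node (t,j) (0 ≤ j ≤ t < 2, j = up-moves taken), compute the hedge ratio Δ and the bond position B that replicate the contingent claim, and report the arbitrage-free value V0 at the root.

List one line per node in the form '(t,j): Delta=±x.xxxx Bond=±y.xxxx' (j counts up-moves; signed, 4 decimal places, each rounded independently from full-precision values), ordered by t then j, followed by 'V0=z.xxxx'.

(0,0): Delta=0.9463 Bond=-15.4330
(1,0): Delta=0.2089 Bond=-2.3774
(1,1): Delta=1.0000 Bond=-21.9760
V0=19.5783

The replicating-portfolio and risk-neutral prices coincide; use p* = (1.25−0.62)/(1.35−0.62) = 0.8630 for the latter.
Terminal values V(2,·): V(2,0)=0.0000, V(2,1)=3.4990, V(2,2)=39.9625
  t=1,j=0: stock 22.9400 → up 30.9690 (V=3.4990), down 14.2228 (V=0.0000). Price 2.4157; hedge Δ=0.2089, bond B=-2.3774.
  t=1,j=1: stock 49.9500 → up 67.4325 (V=39.9625), down 30.9690 (V=3.4990). Price 27.9740; hedge Δ=1.0000, bond B=-21.9760.
  t=0,j=0: stock 37.0000 → up 49.9500 (V=27.9740), down 22.9400 (V=2.4157). Price 19.5783; hedge Δ=0.9463, bond B=-15.4330.
Check: Δ(0,0)·S0 + B(0,0) = 19.5783 = V0.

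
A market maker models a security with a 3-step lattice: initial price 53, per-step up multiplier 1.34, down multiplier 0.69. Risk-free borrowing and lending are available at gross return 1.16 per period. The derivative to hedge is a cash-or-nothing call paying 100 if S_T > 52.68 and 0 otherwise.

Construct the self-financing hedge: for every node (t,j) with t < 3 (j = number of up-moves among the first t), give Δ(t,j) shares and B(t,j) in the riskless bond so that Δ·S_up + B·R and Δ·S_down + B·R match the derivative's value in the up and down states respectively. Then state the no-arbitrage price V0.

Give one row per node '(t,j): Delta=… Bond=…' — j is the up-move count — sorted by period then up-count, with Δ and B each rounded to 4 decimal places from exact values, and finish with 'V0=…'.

(0,0): Delta=0.8639 Bond=6.2607
(1,0): Delta=2.6223 Bond=-57.0432
(1,1): Delta=0.5171 Bond=31.8900
(2,0): Delta=0.0000 Bond=0.0000
(2,1): Delta=3.1395 Bond=-91.5119
(2,2): Delta=0.0000 Bond=86.2069
V0=52.0479

No-arbitrage ⇒ martingale measure with p* = (R−d)/(u−d) = 0.7231.
Terminal values V(3,·): V(3,0)=0.0000, V(3,1)=0.0000, V(3,2)=100.0000, V(3,3)=100.0000
(2,0): S=25.2333. Δ = (V_up−V_dn)/(S_up−S_dn) = (0.0000−0.0000)/(33.8126−17.4110) = 0.0000. V = [p*·0.0000 + (1−p*)·0.0000]/1.16 = 0.0000. B = V − Δ·S = 0.0000.
(2,1): S=49.0038. Δ = (V_up−V_dn)/(S_up−S_dn) = (100.0000−0.0000)/(65.6651−33.8126) = 3.1395. V = [p*·100.0000 + (1−p*)·0.0000]/1.16 = 62.3342. B = V − Δ·S = -91.5119.
(2,2): S=95.1668. Δ = (V_up−V_dn)/(S_up−S_dn) = (100.0000−100.0000)/(127.5235−65.6651) = 0.0000. V = [p*·100.0000 + (1−p*)·100.0000]/1.16 = 86.2069. B = V − Δ·S = 86.2069.
(1,0): S=36.5700. Δ = (V_up−V_dn)/(S_up−S_dn) = (62.3342−0.0000)/(49.0038−25.2333) = 2.6223. V = [p*·62.3342 + (1−p*)·0.0000]/1.16 = 38.8555. B = V − Δ·S = -57.0432.
(1,1): S=71.0200. Δ = (V_up−V_dn)/(S_up−S_dn) = (86.2069−62.3342)/(95.1668−49.0038) = 0.5171. V = [p*·86.2069 + (1−p*)·62.3342]/1.16 = 68.6172. B = V − Δ·S = 31.8900.
(0,0): S=53.0000. Δ = (V_up−V_dn)/(S_up−S_dn) = (68.6172−38.8555)/(71.0200−36.5700) = 0.8639. V = [p*·68.6172 + (1−p*)·38.8555]/1.16 = 52.0479. B = V − Δ·S = 6.2607.
Each (Δ,B) replicates both successor values, so the strategy is self-financing and V0 is arbitrage-free.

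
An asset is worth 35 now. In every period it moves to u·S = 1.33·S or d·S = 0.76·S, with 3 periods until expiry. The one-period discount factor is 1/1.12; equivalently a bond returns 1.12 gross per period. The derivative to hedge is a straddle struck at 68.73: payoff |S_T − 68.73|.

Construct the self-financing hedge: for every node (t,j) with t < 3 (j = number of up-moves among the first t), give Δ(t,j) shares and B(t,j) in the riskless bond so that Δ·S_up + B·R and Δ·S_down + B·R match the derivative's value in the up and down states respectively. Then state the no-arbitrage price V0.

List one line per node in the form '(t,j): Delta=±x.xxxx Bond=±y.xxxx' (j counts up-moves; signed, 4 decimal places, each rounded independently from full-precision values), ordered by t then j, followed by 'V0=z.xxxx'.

(0,0): Delta=-0.5661 Bond=38.6144
(1,0): Delta=-1.0000 Bond=54.7911
(1,1): Delta=-0.4214 Bond=36.5147
(2,0): Delta=-1.0000 Bond=61.3661
(2,1): Delta=-1.0000 Bond=61.3661
(2,2): Delta=-0.2285 Bond=28.9558
V0=18.8026

Since d<R<u, set p* = (R−d)/(u−d) = 0.6316; price each node as the discounted p*-expectation of its children.
Payoff layer (t=3): V(3,0)=53.3658, V(3,1)=41.8427, V(3,2)=21.6773, V(3,3)=13.6123
  t=2,j=0: stock 20.2160 → up 26.8873 (V=41.8427), down 15.3642 (V=53.3658). Price 41.1501; hedge Δ=-1.0000, bond B=61.3661.
  t=2,j=1: stock 35.3780 → up 47.0527 (V=21.6773), down 26.8873 (V=41.8427). Price 25.9881; hedge Δ=-1.0000, bond B=61.3661.
  t=2,j=2: stock 61.9115 → up 82.3423 (V=13.6123), down 47.0527 (V=21.6773). Price 14.8068; hedge Δ=-0.2285, bond B=28.9558.
  t=1,j=0: stock 26.6000 → up 35.3780 (V=25.9881), down 20.2160 (V=41.1501). Price 28.1911; hedge Δ=-1.0000, bond B=54.7911.
  t=1,j=1: stock 46.5500 → up 61.9115 (V=14.8068), down 35.3780 (V=25.9881). Price 16.8984; hedge Δ=-0.4214, bond B=36.5147.
  t=0,j=0: stock 35.0000 → up 46.5500 (V=16.8984), down 26.6000 (V=28.1911). Price 18.8026; hedge Δ=-0.5661, bond B=38.6144.
The time-0 hedge costs 18.8026, which is the no-arbitrage price.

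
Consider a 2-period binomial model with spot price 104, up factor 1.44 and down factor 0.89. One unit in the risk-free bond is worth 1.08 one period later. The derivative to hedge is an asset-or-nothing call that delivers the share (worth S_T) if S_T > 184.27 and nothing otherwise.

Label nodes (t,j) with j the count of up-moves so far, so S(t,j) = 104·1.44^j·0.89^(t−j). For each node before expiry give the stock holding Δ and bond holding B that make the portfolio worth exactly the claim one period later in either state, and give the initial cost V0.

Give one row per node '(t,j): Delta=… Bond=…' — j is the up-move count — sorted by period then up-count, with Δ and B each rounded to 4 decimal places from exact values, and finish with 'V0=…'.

The replicating-portfolio and risk-neutral prices coincide; use p* = (1.08−0.89)/(1.44−0.89) = 0.3455 for the latter.
Terminal payoffs: V(2,0)=0.0000, V(2,1)=0.0000, V(2,2)=215.6544
(1,0): S=92.5600. Δ = (V_up−V_dn)/(S_up−S_dn) = (0.0000−0.0000)/(133.2864−82.3784) = 0.0000. V = [p*·0.0000 + (1−p*)·0.0000]/1.08 = 0.0000. B = V − Δ·S = 0.0000.
(1,1): S=149.7600. Δ = (V_up−V_dn)/(S_up−S_dn) = (215.6544−0.0000)/(215.6544−133.2864) = 2.6182. V = [p*·215.6544 + (1−p*)·0.0000]/1.08 = 68.9804. B = V − Δ·S = -323.1185.
(0,0): S=104.0000. Δ = (V_up−V_dn)/(S_up−S_dn) = (68.9804−0.0000)/(149.7600−92.5600) = 1.2060. V = [p*·68.9804 + (1−p*)·0.0000]/1.08 = 22.0644. B = V − Δ·S = -103.3544.
The time-0 hedge costs 22.0644, which is the no-arbitrage price.

(0,0): Delta=1.2060 Bond=-103.3544
(1,0): Delta=0.0000 Bond=0.0000
(1,1): Delta=2.6182 Bond=-323.1185
V0=22.0644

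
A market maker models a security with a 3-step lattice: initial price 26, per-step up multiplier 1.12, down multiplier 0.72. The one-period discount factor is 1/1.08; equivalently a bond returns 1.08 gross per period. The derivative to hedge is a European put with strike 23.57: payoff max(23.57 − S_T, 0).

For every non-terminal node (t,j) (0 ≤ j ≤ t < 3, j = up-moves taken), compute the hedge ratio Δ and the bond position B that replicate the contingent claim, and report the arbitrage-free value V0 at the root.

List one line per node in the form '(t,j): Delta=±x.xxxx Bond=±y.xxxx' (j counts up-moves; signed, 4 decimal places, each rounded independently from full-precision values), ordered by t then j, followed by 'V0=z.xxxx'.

The replicating-portfolio and risk-neutral prices coincide; use p* = (1.08−0.72)/(1.12−0.72) = 0.9000 for the latter.
At expiry t=3: V(3,0)=13.8656, V(3,1)=8.4742, V(3,2)=0.0876, V(3,3)=0.0000
(2,0): S=13.4784. Δ = (V_up−V_dn)/(S_up−S_dn) = (8.4742−13.8656)/(15.0958−9.7044) = -1.0000. V = [p*·8.4742 + (1−p*)·13.8656]/1.08 = 8.3457. B = V − Δ·S = 21.8241.
(2,1): S=20.9664. Δ = (V_up−V_dn)/(S_up−S_dn) = (0.0876−8.4742)/(23.4824−15.0958) = -1.0000. V = [p*·0.0876 + (1−p*)·8.4742]/1.08 = 0.8577. B = V − Δ·S = 21.8241.
(2,2): S=32.6144. Δ = (V_up−V_dn)/(S_up−S_dn) = (0.0000−0.0876)/(36.5281−23.4824) = -0.0067. V = [p*·0.0000 + (1−p*)·0.0876]/1.08 = 0.0081. B = V − Δ·S = 0.2272.
(1,0): S=18.7200. Δ = (V_up−V_dn)/(S_up−S_dn) = (0.8577−8.3457)/(20.9664−13.4784) = -1.0000. V = [p*·0.8577 + (1−p*)·8.3457]/1.08 = 1.4875. B = V − Δ·S = 20.2075.
(1,1): S=29.1200. Δ = (V_up−V_dn)/(S_up−S_dn) = (0.0081−0.8577)/(32.6144−20.9664) = -0.0729. V = [p*·0.0081 + (1−p*)·0.8577]/1.08 = 0.0862. B = V − Δ·S = 2.2101.
(0,0): S=26.0000. Δ = (V_up−V_dn)/(S_up−S_dn) = (0.0862−1.4875)/(29.1200−18.7200) = -0.1347. V = [p*·0.0862 + (1−p*)·1.4875]/1.08 = 0.2095. B = V − Δ·S = 3.7128.
Each (Δ,B) replicates both successor values, so the strategy is self-financing and V0 is arbitrage-free.

(0,0): Delta=-0.1347 Bond=3.7128
(1,0): Delta=-1.0000 Bond=20.2075
(1,1): Delta=-0.0729 Bond=2.2101
(2,0): Delta=-1.0000 Bond=21.8241
(2,1): Delta=-1.0000 Bond=21.8241
(2,2): Delta=-0.0067 Bond=0.2272
V0=0.2095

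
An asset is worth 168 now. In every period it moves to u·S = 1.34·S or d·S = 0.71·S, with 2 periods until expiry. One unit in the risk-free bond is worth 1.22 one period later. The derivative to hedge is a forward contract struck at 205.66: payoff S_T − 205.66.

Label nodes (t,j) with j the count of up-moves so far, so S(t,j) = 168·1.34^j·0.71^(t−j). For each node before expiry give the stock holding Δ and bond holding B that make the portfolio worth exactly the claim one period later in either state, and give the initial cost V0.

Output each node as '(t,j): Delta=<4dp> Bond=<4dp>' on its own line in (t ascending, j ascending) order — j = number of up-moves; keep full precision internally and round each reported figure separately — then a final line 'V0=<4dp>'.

Under the risk-neutral measure, an up-move has probability p* = (R−d)/(u−d) = 0.8095 and values discount at R = 1.22.
Terminal payoffs: V(2,0)=-120.9712, V(2,1)=-45.8248, V(2,2)=96.0008
  t=1,j=0: stock 119.2800 → up 159.8352 (V=-45.8248), down 84.6888 (V=-120.9712). Price -49.2938; hedge Δ=1.0000, bond B=-168.5738.
  t=1,j=1: stock 225.1200 → up 301.6608 (V=96.0008), down 159.8352 (V=-45.8248). Price 56.5462; hedge Δ=1.0000, bond B=-168.5738.
  t=0,j=0: stock 168.0000 → up 225.1200 (V=56.5462), down 119.2800 (V=-49.2938). Price 29.8248; hedge Δ=1.0000, bond B=-138.1752.
Each (Δ,B) replicates both successor values, so the strategy is self-financing and V0 is arbitrage-free.

(0,0): Delta=1.0000 Bond=-138.1752
(1,0): Delta=1.0000 Bond=-168.5738
(1,1): Delta=1.0000 Bond=-168.5738
V0=29.8248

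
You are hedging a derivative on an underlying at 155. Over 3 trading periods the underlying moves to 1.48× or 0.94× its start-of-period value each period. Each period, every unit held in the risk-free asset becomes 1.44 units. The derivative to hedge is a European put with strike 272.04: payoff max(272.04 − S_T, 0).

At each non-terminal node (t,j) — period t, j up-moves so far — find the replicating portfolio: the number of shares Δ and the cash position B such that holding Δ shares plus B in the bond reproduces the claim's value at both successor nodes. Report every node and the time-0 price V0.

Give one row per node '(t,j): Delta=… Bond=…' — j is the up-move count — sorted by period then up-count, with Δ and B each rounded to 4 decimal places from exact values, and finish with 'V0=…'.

(0,0): Delta=-0.0571 Bond=9.2306
(1,0): Delta=-0.6151 Bond=94.5806
(1,1): Delta=-0.0288 Bond=6.7890
(2,0): Delta=-1.0000 Bond=188.9167
(2,1): Delta=-0.5955 Bond=131.9784
(2,2): Delta=0.0000 Bond=0.0000
V0=0.3735

Under the risk-neutral measure, an up-move has probability p* = (R−d)/(u−d) = 0.9259 and values discount at R = 1.44.
Terminal values V(3,·): V(3,0)=143.2995, V(3,1)=69.3422, V(3,2)=0.0000, V(3,3)=0.0000
(2,0): S=136.9580. Δ = (V_up−V_dn)/(S_up−S_dn) = (69.3422−143.2995)/(202.6978−128.7405) = -1.0000. V = [p*·69.3422 + (1−p*)·143.2995]/1.44 = 51.9587. B = V − Δ·S = 188.9167.
(2,1): S=215.6360. Δ = (V_up−V_dn)/(S_up−S_dn) = (0.0000−69.3422)/(319.1413−202.6978) = -0.5955. V = [p*·0.0000 + (1−p*)·69.3422]/1.44 = 3.5670. B = V − Δ·S = 131.9784.
(2,2): S=339.5120. Δ = (V_up−V_dn)/(S_up−S_dn) = (0.0000−0.0000)/(502.4778−319.1413) = 0.0000. V = [p*·0.0000 + (1−p*)·0.0000]/1.44 = 0.0000. B = V − Δ·S = 0.0000.
(1,0): S=145.7000. Δ = (V_up−V_dn)/(S_up−S_dn) = (3.5670−51.9587)/(215.6360−136.9580) = -0.6151. V = [p*·3.5670 + (1−p*)·51.9587]/1.44 = 4.9664. B = V − Δ·S = 94.5806.
(1,1): S=229.4000. Δ = (V_up−V_dn)/(S_up−S_dn) = (0.0000−3.5670)/(339.5120−215.6360) = -0.0288. V = [p*·0.0000 + (1−p*)·3.5670]/1.44 = 0.1835. B = V − Δ·S = 6.7890.
(0,0): S=155.0000. Δ = (V_up−V_dn)/(S_up−S_dn) = (0.1835−4.9664)/(229.4000−145.7000) = -0.0571. V = [p*·0.1835 + (1−p*)·4.9664]/1.44 = 0.3735. B = V − Δ·S = 9.2306.
Each (Δ,B) replicates both successor values, so the strategy is self-financing and V0 is arbitrage-free.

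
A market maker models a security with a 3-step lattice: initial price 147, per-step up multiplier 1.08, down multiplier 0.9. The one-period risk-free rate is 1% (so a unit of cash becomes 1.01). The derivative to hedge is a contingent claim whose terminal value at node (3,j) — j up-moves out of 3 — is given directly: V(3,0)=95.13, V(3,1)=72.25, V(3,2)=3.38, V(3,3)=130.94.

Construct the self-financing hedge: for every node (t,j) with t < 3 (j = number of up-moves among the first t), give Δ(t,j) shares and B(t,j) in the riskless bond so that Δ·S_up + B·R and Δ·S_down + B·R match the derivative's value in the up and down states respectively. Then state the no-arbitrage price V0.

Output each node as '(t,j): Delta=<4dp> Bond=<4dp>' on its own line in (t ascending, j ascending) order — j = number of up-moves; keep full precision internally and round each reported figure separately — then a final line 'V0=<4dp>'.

(0,0): Delta=0.4240 Bond=-7.0142
(1,0): Delta=-2.1198 Bond=329.4508
(1,1): Delta=1.7729 Bond=-221.2430
(2,0): Delta=-1.0675 Bond=207.4554
(2,1): Delta=-2.6778 Bond=412.4752
(2,2): Delta=4.1331 Bond=-628.1386
V0=55.3076

Since d<R<u, set p* = (R−d)/(u−d) = 0.6111; price each node as the discounted p*-expectation of its children.
Payoff layer (t=3): V(3,0)=95.1300, V(3,1)=72.2500, V(3,2)=3.3800, V(3,3)=130.9400
  t=2,j=0: stock 119.0700 → up 128.5956 (V=72.2500), down 107.1630 (V=95.1300). Price 80.3443; hedge Δ=-1.0675, bond B=207.4554.
  t=2,j=1: stock 142.8840 → up 154.3147 (V=3.3800), down 128.5956 (V=72.2500). Price 29.8641; hedge Δ=-2.6778, bond B=412.4752.
  t=2,j=2: stock 171.4608 → up 185.1777 (V=130.9400), down 154.3147 (V=3.3800). Price 80.5281; hedge Δ=4.1331, bond B=-628.1386.
  t=1,j=0: stock 132.3000 → up 142.8840 (V=29.8641), down 119.0700 (V=80.3443). Price 49.0053; hedge Δ=-2.1198, bond B=329.4508.
  t=1,j=1: stock 158.7600 → up 171.4608 (V=80.5281), down 142.8840 (V=29.8641). Price 60.2232; hedge Δ=1.7729, bond B=-221.2430.
  t=0,j=0: stock 147.0000 → up 158.7600 (V=60.2232), down 132.3000 (V=49.0053). Price 55.3076; hedge Δ=0.4240, bond B=-7.0142.
Root portfolio cost Δ·147+B reproduces V0=55.3076.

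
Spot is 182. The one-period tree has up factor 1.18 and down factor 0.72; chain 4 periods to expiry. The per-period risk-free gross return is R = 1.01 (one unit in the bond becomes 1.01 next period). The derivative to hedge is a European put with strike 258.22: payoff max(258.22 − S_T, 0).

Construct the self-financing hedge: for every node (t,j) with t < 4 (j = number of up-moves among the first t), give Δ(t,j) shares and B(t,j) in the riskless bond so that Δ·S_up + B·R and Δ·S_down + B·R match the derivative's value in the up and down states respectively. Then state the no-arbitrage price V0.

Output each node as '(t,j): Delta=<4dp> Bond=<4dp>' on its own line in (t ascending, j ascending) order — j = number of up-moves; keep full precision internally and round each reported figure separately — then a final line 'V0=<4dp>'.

Risk-neutral probability p* = (R−d)/(u−d) = (1.01−0.72)/(1.18−0.72) = 0.6304.
Terminal payoffs: V(4,0)=209.3096, V(4,1)=178.0613, V(4,2)=126.8487, V(4,3)=42.9171, V(4,4)=0.0000
(3,0): S=67.9311. Δ = (V_up−V_dn)/(S_up−S_dn) = (178.0613−209.3096)/(80.1587−48.9104) = -1.0000. V = [p*·178.0613 + (1−p*)·209.3096]/1.01 = 187.7322. B = V − Δ·S = 255.6634.
(3,1): S=111.3316. Δ = (V_up−V_dn)/(S_up−S_dn) = (126.8487−178.0613)/(131.3713−80.1587) = -1.0000. V = [p*·126.8487 + (1−p*)·178.0613]/1.01 = 144.3318. B = V − Δ·S = 255.6634.
(3,2): S=182.4601. Δ = (V_up−V_dn)/(S_up−S_dn) = (42.9171−126.8487)/(215.3029−131.3713) = -1.0000. V = [p*·42.9171 + (1−p*)·126.8487]/1.01 = 73.2033. B = V − Δ·S = 255.6634.
(3,3): S=299.0318. Δ = (V_up−V_dn)/(S_up−S_dn) = (0.0000−42.9171)/(352.8576−215.3029) = -0.3120. V = [p*·0.0000 + (1−p*)·42.9171]/1.01 = 15.7036. B = V − Δ·S = 109.0016.
(2,0): S=94.3488. Δ = (V_up−V_dn)/(S_up−S_dn) = (144.3318−187.7322)/(111.3316−67.9311) = -1.0000. V = [p*·144.3318 + (1−p*)·187.7322]/1.01 = 158.7832. B = V − Δ·S = 253.1320.
(2,1): S=154.6272. Δ = (V_up−V_dn)/(S_up−S_dn) = (73.2033−144.3318)/(182.4601−111.3316) = -1.0000. V = [p*·73.2033 + (1−p*)·144.3318]/1.01 = 98.5048. B = V − Δ·S = 253.1320.
(2,2): S=253.4168. Δ = (V_up−V_dn)/(S_up−S_dn) = (15.7036−73.2033)/(299.0318−182.4601) = -0.4933. V = [p*·15.7036 + (1−p*)·73.2033]/1.01 = 36.5876. B = V − Δ·S = 161.5868.
(1,0): S=131.0400. Δ = (V_up−V_dn)/(S_up−S_dn) = (98.5048−158.7832)/(154.6272−94.3488) = -1.0000. V = [p*·98.5048 + (1−p*)·158.7832]/1.01 = 119.5858. B = V − Δ·S = 250.6258.
(1,1): S=214.7600. Δ = (V_up−V_dn)/(S_up−S_dn) = (36.5876−98.5048)/(253.4168−154.6272) = -0.6268. V = [p*·36.5876 + (1−p*)·98.5048]/1.01 = 58.8813. B = V − Δ·S = 193.4839.
(0,0): S=182.0000. Δ = (V_up−V_dn)/(S_up−S_dn) = (58.8813−119.5858)/(214.7600−131.0400) = -0.7251. V = [p*·58.8813 + (1−p*)·119.5858]/1.01 = 80.5104. B = V − Δ·S = 212.4768.
Self-financing check: at every node Δ·S+B equals the discounted successor values.

(0,0): Delta=-0.7251 Bond=212.4768
(1,0): Delta=-1.0000 Bond=250.6258
(1,1): Delta=-0.6268 Bond=193.4839
(2,0): Delta=-1.0000 Bond=253.1320
(2,1): Delta=-1.0000 Bond=253.1320
(2,2): Delta=-0.4933 Bond=161.5868
(3,0): Delta=-1.0000 Bond=255.6634
(3,1): Delta=-1.0000 Bond=255.6634
(3,2): Delta=-1.0000 Bond=255.6634
(3,3): Delta=-0.3120 Bond=109.0016
V0=80.5104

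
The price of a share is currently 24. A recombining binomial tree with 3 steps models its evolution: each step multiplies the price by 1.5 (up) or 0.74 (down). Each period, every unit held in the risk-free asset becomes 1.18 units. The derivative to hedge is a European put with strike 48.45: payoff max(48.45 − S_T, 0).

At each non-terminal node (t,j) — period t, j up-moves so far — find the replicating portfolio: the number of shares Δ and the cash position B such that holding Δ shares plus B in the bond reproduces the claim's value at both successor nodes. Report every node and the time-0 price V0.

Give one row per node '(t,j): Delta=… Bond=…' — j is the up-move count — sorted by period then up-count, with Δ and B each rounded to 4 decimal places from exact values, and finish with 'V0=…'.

(0,0): Delta=-0.5704 Bond=23.0227
(1,0): Delta=-1.0000 Bond=34.7960
(1,1): Delta=-0.4163 Bond=21.6182
(2,0): Delta=-1.0000 Bond=41.0593
(2,1): Delta=-1.0000 Bond=41.0593
(2,2): Delta=-0.2069 Bond=14.2005
V0=9.3325

Under the risk-neutral measure, an up-move has probability p* = (R−d)/(u−d) = 0.5789 and values discount at R = 1.18.
Terminal values V(3,·): V(3,0)=38.7246, V(3,1)=28.7364, V(3,2)=8.4900, V(3,3)=0.0000
(2,0): S=13.1424. Δ = (V_up−V_dn)/(S_up−S_dn) = (28.7364−38.7246)/(19.7136−9.7254) = -1.0000. V = [p*·28.7364 + (1−p*)·38.7246]/1.18 = 27.9169. B = V − Δ·S = 41.0593.
(2,1): S=26.6400. Δ = (V_up−V_dn)/(S_up−S_dn) = (8.4900−28.7364)/(39.9600−19.7136) = -1.0000. V = [p*·8.4900 + (1−p*)·28.7364]/1.18 = 14.4193. B = V − Δ·S = 41.0593.
(2,2): S=54.0000. Δ = (V_up−V_dn)/(S_up−S_dn) = (0.0000−8.4900)/(81.0000−39.9600) = -0.2069. V = [p*·0.0000 + (1−p*)·8.4900]/1.18 = 3.0294. B = V − Δ·S = 14.2005.
(1,0): S=17.7600. Δ = (V_up−V_dn)/(S_up−S_dn) = (14.4193−27.9169)/(26.6400−13.1424) = -1.0000. V = [p*·14.4193 + (1−p*)·27.9169]/1.18 = 17.0360. B = V − Δ·S = 34.7960.
(1,1): S=36.0000. Δ = (V_up−V_dn)/(S_up−S_dn) = (3.0294−14.4193)/(54.0000−26.6400) = -0.4163. V = [p*·3.0294 + (1−p*)·14.4193]/1.18 = 6.6315. B = V − Δ·S = 21.6182.
(0,0): S=24.0000. Δ = (V_up−V_dn)/(S_up−S_dn) = (6.6315−17.0360)/(36.0000−17.7600) = -0.5704. V = [p*·6.6315 + (1−p*)·17.0360]/1.18 = 9.3325. B = V − Δ·S = 23.0227.
Each (Δ,B) replicates both successor values, so the strategy is self-financing and V0 is arbitrage-free.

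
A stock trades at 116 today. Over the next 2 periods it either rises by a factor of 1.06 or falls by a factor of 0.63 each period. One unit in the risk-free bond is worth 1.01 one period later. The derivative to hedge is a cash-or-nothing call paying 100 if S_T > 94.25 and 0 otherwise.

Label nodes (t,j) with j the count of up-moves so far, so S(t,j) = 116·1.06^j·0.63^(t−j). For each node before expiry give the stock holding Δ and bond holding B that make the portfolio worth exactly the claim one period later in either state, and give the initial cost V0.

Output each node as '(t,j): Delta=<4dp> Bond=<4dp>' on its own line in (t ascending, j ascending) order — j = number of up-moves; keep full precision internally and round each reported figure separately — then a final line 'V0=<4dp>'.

(0,0): Delta=1.7542 Bond=-126.9242
(1,0): Delta=0.0000 Bond=0.0000
(1,1): Delta=1.8913 Bond=-145.0610
V0=76.5575

No-arbitrage ⇒ martingale measure with p* = (R−d)/(u−d) = 0.8837.
Terminal payoffs: V(2,0)=0.0000, V(2,1)=0.0000, V(2,2)=100.0000
(1,0): S=73.0800. Δ = (V_up−V_dn)/(S_up−S_dn) = (0.0000−0.0000)/(77.4648−46.0404) = 0.0000. V = [p*·0.0000 + (1−p*)·0.0000]/1.01 = 0.0000. B = V − Δ·S = 0.0000.
(1,1): S=122.9600. Δ = (V_up−V_dn)/(S_up−S_dn) = (100.0000−0.0000)/(130.3376−77.4648) = 1.8913. V = [p*·100.0000 + (1−p*)·0.0000]/1.01 = 87.4971. B = V − Δ·S = -145.0610.
(0,0): S=116.0000. Δ = (V_up−V_dn)/(S_up−S_dn) = (87.4971−0.0000)/(122.9600−73.0800) = 1.7542. V = [p*·87.4971 + (1−p*)·0.0000]/1.01 = 76.5575. B = V − Δ·S = -126.9242.
Root portfolio cost Δ·116+B reproduces V0=76.5575.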